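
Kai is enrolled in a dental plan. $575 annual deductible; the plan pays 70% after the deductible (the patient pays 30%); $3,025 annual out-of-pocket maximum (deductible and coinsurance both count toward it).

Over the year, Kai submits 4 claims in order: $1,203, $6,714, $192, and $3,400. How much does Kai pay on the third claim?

$57.60

Claim 1 — $1,203: deductible takes $575, $628 remains; coinsurance $628 × 30% = $188.40. Patient pays $763.40; OOP now $763.40.
Claim 2 — $6,714: deductible met; 30% of $6,714 = $2,014.20. Patient owes $2,014.20 (running OOP $2,777.60).
Claim 3 — $192: deductible met; 30% of $192 = $57.60. Cost to patient: $57.60. OOP to date $2,835.20.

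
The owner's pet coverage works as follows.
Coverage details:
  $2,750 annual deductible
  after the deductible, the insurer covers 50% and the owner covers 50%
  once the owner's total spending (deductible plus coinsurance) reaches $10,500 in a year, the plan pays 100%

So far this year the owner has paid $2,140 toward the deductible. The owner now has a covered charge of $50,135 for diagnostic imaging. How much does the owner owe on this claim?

$8,360

Remaining deductible: $2,750 − $2,140 = $610.
The remaining $49,525 (= $50,135 − $610) moves to coinsurance.
Owner's 50% share of $49,525 is $24,762.50.
So the owner owes $610 + $24,762.50 = $25,372.50 before any cap.
Adding $25,372.50 to the $2,140 already spent would give $27,512.50, which exceeds the $10,500 cap; the owner pays just $10,500 − $2,140 = $8,360.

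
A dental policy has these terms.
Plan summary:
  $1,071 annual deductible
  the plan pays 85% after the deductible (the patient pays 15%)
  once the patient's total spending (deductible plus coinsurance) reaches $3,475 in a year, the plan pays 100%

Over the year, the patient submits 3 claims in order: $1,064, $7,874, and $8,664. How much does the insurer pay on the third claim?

Claim 1 ($1,064): entire amount goes to the deductible. Patient pays $1,064; OOP now $1,064. Plan pays $1,064 − $1,064 = $0.
Claim 2 ($7,874): $7 to deductible, leaving $7,867; 15% of $7,867 = $1,180.05. Cost to patient: $1,187.05. OOP to date $2,251.05. Insurer: $7,874 − $1,187.05 = $6,686.95.
Claim 3 ($8,664): deductible already satisfied, so patient's share is 15% × $8,664 = $1,299.60. Adding that to $2,251.05 gives $3,550.65, past the $3,475 cap; patient pays only $3,475 − $2,251.05 = $1,223.95. Insurer: $8,664 − $1,223.95 = $7,440.05.

$7,440.05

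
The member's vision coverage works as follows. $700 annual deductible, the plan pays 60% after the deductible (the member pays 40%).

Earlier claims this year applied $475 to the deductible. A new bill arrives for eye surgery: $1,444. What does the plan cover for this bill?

$731.40

$475 of the $700 deductible is already met, leaving $225.
After the $225 deductible portion, $1,444 − $225 = $1,219 is subject to coinsurance.
Coinsurance: $1,219 × 40% = $487.60.
Member responsibility: $225 + $487.60 = $712.60.
The plan picks up $1,444 − $712.60 = $731.40.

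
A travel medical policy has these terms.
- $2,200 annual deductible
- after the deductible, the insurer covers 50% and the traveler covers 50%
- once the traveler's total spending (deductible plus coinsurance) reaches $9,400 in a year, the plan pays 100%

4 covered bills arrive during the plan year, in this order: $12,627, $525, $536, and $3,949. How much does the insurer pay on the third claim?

$268

#1 ($12,627): $2,200 finishes the deductible; $10,427 goes to coinsurance; traveler's 50% is $5,213.50. Traveler pays $7,413.50; OOP now $7,413.50. Insurer: $12,627 − $7,413.50 = $5,213.50.
#2 ($525): deductible already satisfied, so traveler's share is 50% × $525 = $262.50. Traveler owes $262.50 (running OOP $7,676). Plan pays $525 − $262.50 = $262.50.
#3 ($536): deductible met; 50% of $536 = $268. Traveler owes $268 (running OOP $7,944). Plan pays $536 − $268 = $268.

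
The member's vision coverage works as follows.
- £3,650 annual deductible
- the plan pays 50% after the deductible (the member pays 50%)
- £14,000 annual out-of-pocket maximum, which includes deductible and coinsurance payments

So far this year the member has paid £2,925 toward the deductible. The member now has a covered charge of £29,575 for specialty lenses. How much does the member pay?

£11,075

£2,925 of the £3,650 deductible is already met, leaving £725.
That leaves £29,575 − £725 = £28,850 for coinsurance.
Coinsurance: £28,850 × 50% = £14,425.
Member responsibility before any cap: £725 + £14,425 = £15,150.
That would bring total out-of-pocket to £18,075, past the £14,000 cap. The member is capped at £14,000 − £2,925 = £11,075 on this claim.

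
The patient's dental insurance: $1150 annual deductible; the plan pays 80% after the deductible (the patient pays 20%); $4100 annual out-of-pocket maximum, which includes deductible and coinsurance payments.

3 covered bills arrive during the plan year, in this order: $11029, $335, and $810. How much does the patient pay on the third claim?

$162

#1 ($11029): $1150 to deductible, leaving $9879; patient's 20% is $1975.80. Patient owes $3125.80 (running OOP $3125.80).
#2 ($335): deductible met; 20% of $335 = $67. Patient pays $67; OOP now $3192.80.
#3 ($810): deductible met; 20% of $810 = $162. Cost to patient: $162. OOP to date $3354.80.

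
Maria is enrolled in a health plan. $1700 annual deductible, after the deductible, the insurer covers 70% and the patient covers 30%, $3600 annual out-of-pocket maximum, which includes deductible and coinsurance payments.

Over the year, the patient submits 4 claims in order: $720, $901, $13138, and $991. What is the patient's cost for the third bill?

#1 ($720): entire amount goes to the deductible. Patient pays $720; OOP now $720.
#2 ($901): fully absorbed by the deductible. Patient pays $901; OOP now $1621.
#3 ($13138): $79 finishes the deductible; $13059 goes to coinsurance; coinsurance $13059 × 30% = $3917.70. Together that's $79 + $3917.70 = $3996.70. That would push OOP to $5617.70, over the $3600 cap, so patient pays $3600 − $1621 = $1979.

$1979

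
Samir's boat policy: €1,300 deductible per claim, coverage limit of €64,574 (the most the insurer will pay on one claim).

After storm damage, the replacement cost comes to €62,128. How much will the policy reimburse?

After the deductible, €62,128 − €1,300 = €60,828 remains.
That's under the €64,574 cap, so the insurer reimburses the full €60,828.

€60,828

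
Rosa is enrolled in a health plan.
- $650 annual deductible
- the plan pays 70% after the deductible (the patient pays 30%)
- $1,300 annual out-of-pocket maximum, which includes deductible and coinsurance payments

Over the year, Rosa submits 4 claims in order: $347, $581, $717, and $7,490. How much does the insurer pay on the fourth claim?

$7,138.50

Bill 1, $347: all of it applies to the deductible. Patient owes $347 (running OOP $347). Plan pays $347 − $347 = $0.
Bill 2, $581: deductible takes $303, $278 remains; coinsurance $278 × 30% = $83.40. Cost to patient: $386.40. OOP to date $733.40. Plan pays $581 − $386.40 = $194.60.
Bill 3, $717: deductible already satisfied, so patient's share is 30% × $717 = $215.10. Patient pays $215.10; OOP now $948.50. Plan pays $717 − $215.10 = $501.90.
Bill 4, $7,490: deductible met; 30% of $7,490 = $2,247. Adding that to $948.50 gives $3,195.50, past the $1,300 cap; patient pays only $1,300 − $948.50 = $351.50. Insurer: $7,490 − $351.50 = $7,138.50.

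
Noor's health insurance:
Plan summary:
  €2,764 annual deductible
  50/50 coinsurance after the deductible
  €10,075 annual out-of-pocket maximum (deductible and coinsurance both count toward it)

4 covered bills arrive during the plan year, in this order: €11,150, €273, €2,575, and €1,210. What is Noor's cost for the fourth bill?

Claim 1 — €11,150: deductible takes €2,764, €8,386 remains; 50% of €8,386 = €4,193. Cost to patient: €6,957. OOP to date €6,957.
Claim 2 — €273: deductible already satisfied, so patient's share is 50% × €273 = €136.50. Patient pays €136.50; OOP now €7,093.50.
Claim 3 — €2,575: deductible already satisfied, so patient's share is 50% × €2,575 = €1,287.50. Patient pays €1,287.50; OOP now €8,381.
Claim 4 — €1,210: deductible already satisfied, so patient's share is 50% × €1,210 = €605. Patient owes €605 (running OOP €8,986).

€605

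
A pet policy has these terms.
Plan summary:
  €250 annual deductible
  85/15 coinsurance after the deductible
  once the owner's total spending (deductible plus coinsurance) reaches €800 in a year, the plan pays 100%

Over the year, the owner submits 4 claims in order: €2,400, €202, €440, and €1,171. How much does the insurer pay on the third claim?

€374

#1 (€2,400): €250 finishes the deductible; €2,150 goes to coinsurance; 15% of €2,150 = €322.50. Cost to owner: €572.50. OOP to date €572.50. Plan pays €2,400 − €572.50 = €1,827.50.
#2 (€202): 15% coinsurance on €202 = €30.30. Owner pays €30.30; OOP now €602.80. Plan pays €202 − €30.30 = €171.70.
#3 (€440): deductible met; 15% of €440 = €66. Owner pays €66; OOP now €668.80. Plan pays €440 − €66 = €374.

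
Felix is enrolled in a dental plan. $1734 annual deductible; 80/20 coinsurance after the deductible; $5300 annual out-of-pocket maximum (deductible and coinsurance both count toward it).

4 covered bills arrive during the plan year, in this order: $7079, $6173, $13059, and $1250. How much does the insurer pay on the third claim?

#1 ($7079): deductible takes $1734, $5345 remains; 20% of $5345 = $1069. Patient owes $2803 (running OOP $2803). Plan pays $7079 − $2803 = $4276.
#2 ($6173): deductible met; 20% of $6173 = $1234.60. Cost to patient: $1234.60. OOP to date $4037.60. Insurer: $6173 − $1234.60 = $4938.40.
#3 ($13059): deductible already satisfied, so patient's share is 20% × $13059 = $2611.80. Adding that to $4037.60 gives $6649.40, past the $5300 cap; patient pays only $5300 − $4037.60 = $1262.40. Plan pays $13059 − $1262.40 = $11796.60.

$11796.60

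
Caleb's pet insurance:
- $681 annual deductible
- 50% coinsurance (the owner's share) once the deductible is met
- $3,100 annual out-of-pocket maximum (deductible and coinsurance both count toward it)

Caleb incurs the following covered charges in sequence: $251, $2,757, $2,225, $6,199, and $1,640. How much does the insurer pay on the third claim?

$1,112.50

Bill 1, $251: fully absorbed by the deductible. Owner owes $251 (running OOP $251). Plan pays $251 − $251 = $0.
Bill 2, $2,757: $430 to deductible, leaving $2,327; owner's 50% is $1,163.50. Owner pays $1,593.50; OOP now $1,844.50. Plan pays $2,757 − $1,593.50 = $1,163.50.
Bill 3, $2,225: deductible already satisfied, so owner's share is 50% × $2,225 = $1,112.50. Owner pays $1,112.50; OOP now $2,957. Insurer: $2,225 − $1,112.50 = $1,112.50.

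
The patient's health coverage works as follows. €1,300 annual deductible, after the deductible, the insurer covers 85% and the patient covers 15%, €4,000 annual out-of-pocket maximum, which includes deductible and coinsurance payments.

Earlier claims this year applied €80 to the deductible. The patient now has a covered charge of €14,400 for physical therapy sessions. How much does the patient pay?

€3,197

€80 of the €1,300 deductible is already met, leaving €1,220.
After the €1,220 deductible portion, €14,400 − €1,220 = €13,180 is subject to coinsurance.
15% of €13,180 = €1,977 falls to the patient.
That puts the patient's cost at €1,220 + €1,977 = €3,197 before any cap.
Cumulative spending €80 + €3,197 = €3,277 stays under the €4,000 maximum.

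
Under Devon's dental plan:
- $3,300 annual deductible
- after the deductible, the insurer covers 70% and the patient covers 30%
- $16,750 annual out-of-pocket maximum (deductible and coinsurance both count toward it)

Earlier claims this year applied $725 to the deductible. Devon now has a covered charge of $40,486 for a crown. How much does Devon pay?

$725 of the $3,300 deductible is already met, leaving $2,575.
That leaves $40,486 − $2,575 = $37,911 for coinsurance.
30% of $37,911 = $11,373.30 falls to the patient.
So the patient owes $2,575 + $11,373.30 = $13,948.30 before any cap.
Total out-of-pocket so far would be $725 + $13,948.30 = $14,673.30, below the $16,750 cap — no reduction.

$13,948.30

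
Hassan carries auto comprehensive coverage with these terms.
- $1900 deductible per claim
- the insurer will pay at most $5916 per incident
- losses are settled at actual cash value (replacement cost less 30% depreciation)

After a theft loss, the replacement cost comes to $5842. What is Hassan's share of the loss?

$3652.60

Depreciate 30%: the covered value is $5842 × 0.7 = $4089.40.
Less the $1900 deductible: $4089.40 − $1900 = $2189.40.
That's under the $5916 cap, so the insurer reimburses the full $2189.40.
Policyholder's share is the uncovered remainder: $5842 − $2189.40 = $3652.60.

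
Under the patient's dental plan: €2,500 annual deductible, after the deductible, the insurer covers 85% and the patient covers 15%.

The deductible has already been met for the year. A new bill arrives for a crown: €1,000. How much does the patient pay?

€150

With the deductible met, the entire €1,000 is subject to coinsurance.
15% of €1,000 = €150 falls to the patient.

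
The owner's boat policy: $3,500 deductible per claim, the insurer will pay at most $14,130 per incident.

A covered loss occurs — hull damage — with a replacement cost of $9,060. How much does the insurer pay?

$5,560

After the deductible, $9,060 − $3,500 = $5,560 remains.
$5,560 is within the $14,130 limit, so the insurer pays $5,560.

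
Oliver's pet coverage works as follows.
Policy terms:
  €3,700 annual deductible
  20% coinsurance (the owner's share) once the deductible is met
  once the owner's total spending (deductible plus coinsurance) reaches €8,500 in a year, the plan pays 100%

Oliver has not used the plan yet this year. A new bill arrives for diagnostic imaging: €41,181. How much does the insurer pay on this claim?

€32,681

Deductible not yet touched, so the first €3,700 of the bill goes to the deductible.
The remaining €37,481 (= €41,181 − €3,700) moves to coinsurance.
Owner's 20% share of €37,481 is €7,496.20.
So the owner owes €3,700 + €7,496.20 = €11,196.20 before any cap.
Adding €11,196.20 to the €0 already spent would give €11,196.20, which exceeds the €8,500 cap; the owner pays just €8,500 − €0 = €8,500.
The insurer covers the remainder: €41,181 − €8,500 = €32,681.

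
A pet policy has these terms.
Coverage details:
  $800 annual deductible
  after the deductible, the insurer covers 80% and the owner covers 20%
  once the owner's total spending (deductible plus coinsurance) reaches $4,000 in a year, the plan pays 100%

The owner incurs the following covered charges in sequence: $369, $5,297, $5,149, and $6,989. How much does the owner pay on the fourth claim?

$1,197

#1 ($369): fully absorbed by the deductible. Owner pays $369; OOP now $369.
#2 ($5,297): deductible takes $431, $4,866 remains; 20% of $4,866 = $973.20. Owner pays $1,404.20; OOP now $1,773.20.
#3 ($5,149): deductible met; 20% of $5,149 = $1,029.80. Owner pays $1,029.80; OOP now $2,803.
#4 ($6,989): 20% coinsurance on $6,989 = $1,397.80. That would push OOP to $4,200.80, over the $4,000 cap, so owner pays $4,000 − $2,803 = $1,197.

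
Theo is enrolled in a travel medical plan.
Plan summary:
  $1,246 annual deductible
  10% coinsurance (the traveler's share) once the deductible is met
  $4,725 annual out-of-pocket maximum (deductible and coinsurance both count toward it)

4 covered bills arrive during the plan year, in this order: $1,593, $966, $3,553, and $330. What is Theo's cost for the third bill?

$355.30

Claim 1 ($1,593): $1,246 finishes the deductible; $347 goes to coinsurance; coinsurance $347 × 10% = $34.70. Traveler owes $1,280.70 (running OOP $1,280.70).
Claim 2 ($966): 10% coinsurance on $966 = $96.60. Traveler owes $96.60 (running OOP $1,377.30).
Claim 3 ($3,553): deductible met; 10% of $3,553 = $355.30. Cost to traveler: $355.30. OOP to date $1,732.60.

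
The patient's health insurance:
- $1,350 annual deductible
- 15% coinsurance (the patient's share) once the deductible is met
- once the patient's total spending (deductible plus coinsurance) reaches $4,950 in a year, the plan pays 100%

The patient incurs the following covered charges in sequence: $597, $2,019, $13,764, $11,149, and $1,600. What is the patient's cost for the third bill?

$2,064.60

#1 ($597): all of it applies to the deductible. Cost to patient: $597. OOP to date $597.
#2 ($2,019): $753 finishes the deductible; $1,266 goes to coinsurance; patient's 15% is $189.90. Patient pays $942.90; OOP now $1,539.90.
#3 ($13,764): deductible already satisfied, so patient's share is 15% × $13,764 = $2,064.60. Cost to patient: $2,064.60. OOP to date $3,604.50.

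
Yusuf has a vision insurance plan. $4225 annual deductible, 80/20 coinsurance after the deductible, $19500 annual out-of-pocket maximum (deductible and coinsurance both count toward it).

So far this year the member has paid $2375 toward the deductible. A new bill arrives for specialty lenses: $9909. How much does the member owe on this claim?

$3461.80

Deductible still to meet: $4225 − $2375 = $1850.
That leaves $9909 − $1850 = $8059 for coinsurance.
Coinsurance: $8059 × 20% = $1611.80.
So the member owes $1850 + $1611.80 = $3461.80 before any cap.
Total out-of-pocket so far would be $2375 + $3461.80 = $5836.80, below the $19500 cap — no reduction.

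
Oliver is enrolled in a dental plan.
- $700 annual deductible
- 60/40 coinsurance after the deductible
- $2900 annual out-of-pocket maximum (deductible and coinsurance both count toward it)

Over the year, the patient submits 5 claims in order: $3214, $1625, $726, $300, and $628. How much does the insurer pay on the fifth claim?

$494

Claim 1 — $3214: $700 to deductible, leaving $2514; coinsurance $2514 × 40% = $1005.60. Cost to patient: $1705.60. OOP to date $1705.60. Plan pays $3214 − $1705.60 = $1508.40.
Claim 2 — $1625: deductible already satisfied, so patient's share is 40% × $1625 = $650. Cost to patient: $650. OOP to date $2355.60. Insurer: $1625 − $650 = $975.
Claim 3 — $726: 40% coinsurance on $726 = $290.40. Patient owes $290.40 (running OOP $2646). Plan pays $726 − $290.40 = $435.60.
Claim 4 — $300: deductible met; 40% of $300 = $120. Patient pays $120; OOP now $2766. Insurer: $300 − $120 = $180.
Claim 5 — $628: deductible met; 40% of $628 = $251.20. That would push OOP to $3017.20, over the $2900 cap, so patient pays $2900 − $2766 = $134. Plan pays $628 − $134 = $494.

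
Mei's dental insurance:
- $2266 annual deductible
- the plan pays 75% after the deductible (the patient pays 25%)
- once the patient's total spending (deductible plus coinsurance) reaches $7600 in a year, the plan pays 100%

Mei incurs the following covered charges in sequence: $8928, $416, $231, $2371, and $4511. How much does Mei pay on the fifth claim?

Claim 1 — $8928: deductible takes $2266, $6662 remains; patient's 25% is $1665.50. Cost to patient: $3931.50. OOP to date $3931.50.
Claim 2 — $416: deductible already satisfied, so patient's share is 25% × $416 = $104. Patient owes $104 (running OOP $4035.50).
Claim 3 — $231: 25% coinsurance on $231 = $57.75. Patient owes $57.75 (running OOP $4093.25).
Claim 4 — $2371: 25% coinsurance on $2371 = $592.75. Patient pays $592.75; OOP now $4686.
Claim 5 — $4511: deductible met; 25% of $4511 = $1127.75. Patient owes $1127.75 (running OOP $5813.75).

$1127.75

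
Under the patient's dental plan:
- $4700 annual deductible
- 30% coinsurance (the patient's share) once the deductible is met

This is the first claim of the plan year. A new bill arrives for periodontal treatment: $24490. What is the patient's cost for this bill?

The full $4700 deductible is still open; $4700 of this bill applies to it.
The remaining $19790 (= $24490 − $4700) moves to coinsurance.
Coinsurance: $19790 × 30% = $5937.
Patient responsibility: $4700 + $5937 = $10637.

$10637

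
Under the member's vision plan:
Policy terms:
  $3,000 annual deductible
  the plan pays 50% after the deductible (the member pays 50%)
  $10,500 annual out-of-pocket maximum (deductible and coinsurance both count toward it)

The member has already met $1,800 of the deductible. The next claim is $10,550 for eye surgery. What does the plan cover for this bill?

Remaining deductible: $3,000 − $1,800 = $1,200.
After the $1,200 deductible portion, $10,550 − $1,200 = $9,350 is subject to coinsurance.
Member's 50% share of $9,350 is $4,675.
So the member owes $1,200 + $4,675 = $5,875 before any cap.
Total out-of-pocket so far would be $1,800 + $5,875 = $7,675, below the $10,500 cap — no reduction.
The plan picks up $10,550 − $5,875 = $4,675.

$4,675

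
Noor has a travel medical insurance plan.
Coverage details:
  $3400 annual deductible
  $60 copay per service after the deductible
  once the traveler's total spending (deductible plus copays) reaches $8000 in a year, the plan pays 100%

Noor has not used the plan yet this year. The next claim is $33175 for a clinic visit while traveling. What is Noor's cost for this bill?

Deductible not yet touched, so the first $3400 of the bill goes to the deductible.
The remaining $29775 (= $33175 − $3400) moves to the copay.
Copay on this service: $60.
Traveler responsibility before any cap: $3400 + $60 = $3460.
Year-to-date out-of-pocket becomes $0 + $3460 = $3460, still under the $8000 maximum, so no cap applies.

$3460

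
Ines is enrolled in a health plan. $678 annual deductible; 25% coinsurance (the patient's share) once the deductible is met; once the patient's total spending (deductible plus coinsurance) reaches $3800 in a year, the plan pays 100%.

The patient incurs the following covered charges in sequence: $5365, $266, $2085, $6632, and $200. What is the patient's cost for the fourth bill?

$1362.50

#1 ($5365): $678 to deductible, leaving $4687; coinsurance $4687 × 25% = $1171.75. Cost to patient: $1849.75. OOP to date $1849.75.
#2 ($266): 25% coinsurance on $266 = $66.50. Cost to patient: $66.50. OOP to date $1916.25.
#3 ($2085): deductible met; 25% of $2085 = $521.25. Patient pays $521.25; OOP now $2437.50.
#4 ($6632): deductible already satisfied, so patient's share is 25% × $6632 = $1658. Adding that to $2437.50 gives $4095.50, past the $3800 cap; patient pays only $3800 − $2437.50 = $1362.50.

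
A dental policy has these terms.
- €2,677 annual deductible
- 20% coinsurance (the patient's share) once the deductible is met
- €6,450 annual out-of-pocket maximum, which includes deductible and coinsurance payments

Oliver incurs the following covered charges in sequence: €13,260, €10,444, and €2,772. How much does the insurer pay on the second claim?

€8,787.60

Bill 1, €13,260: deductible takes €2,677, €10,583 remains; coinsurance €10,583 × 20% = €2,116.60. Cost to patient: €4,793.60. OOP to date €4,793.60. Insurer: €13,260 − €4,793.60 = €8,466.40.
Bill 2, €10,444: deductible met; 20% of €10,444 = €2,088.80. OOP would hit €6,882.40 > €6,450, so the cap limits the patient to €6,450 − €4,793.60 = €1,656.40. Plan pays €10,444 − €1,656.40 = €8,787.60.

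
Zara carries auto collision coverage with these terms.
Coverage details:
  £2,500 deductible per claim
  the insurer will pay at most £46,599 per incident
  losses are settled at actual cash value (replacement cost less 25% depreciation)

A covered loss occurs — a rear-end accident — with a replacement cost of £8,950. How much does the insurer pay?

£4,212.50

Actual cash value after 25% depreciation: £8,950 × 75% = £6,712.50.
After the deductible, £6,712.50 − £2,500 = £4,212.50 remains.
£4,212.50 ≤ £46,599, so the limit doesn't bind; insurer pays £4,212.50.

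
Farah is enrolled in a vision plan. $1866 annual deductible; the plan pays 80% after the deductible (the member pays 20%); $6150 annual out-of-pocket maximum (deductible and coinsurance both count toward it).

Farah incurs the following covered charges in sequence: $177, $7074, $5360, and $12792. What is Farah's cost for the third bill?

Claim 1 — $177: all of it applies to the deductible. Member owes $177 (running OOP $177).
Claim 2 — $7074: $1689 finishes the deductible; $5385 goes to coinsurance; member's 20% is $1077. Cost to member: $2766. OOP to date $2943.
Claim 3 — $5360: deductible met; 20% of $5360 = $1072. Member pays $1072; OOP now $4015.

$1072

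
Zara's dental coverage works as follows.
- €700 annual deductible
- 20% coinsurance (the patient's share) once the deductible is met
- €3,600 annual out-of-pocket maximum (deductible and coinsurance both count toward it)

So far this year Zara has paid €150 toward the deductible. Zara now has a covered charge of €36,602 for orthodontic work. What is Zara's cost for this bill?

Remaining deductible: €700 − €150 = €550.
After the €550 deductible portion, €36,602 − €550 = €36,052 is subject to coinsurance.
Patient's 20% share of €36,052 is €7,210.40.
So the patient owes €550 + €7,210.40 = €7,760.40 before any cap.
That would bring total out-of-pocket to €7,910.40, past the €3,600 cap. The patient is capped at €3,600 − €150 = €3,450 on this claim.

€3,450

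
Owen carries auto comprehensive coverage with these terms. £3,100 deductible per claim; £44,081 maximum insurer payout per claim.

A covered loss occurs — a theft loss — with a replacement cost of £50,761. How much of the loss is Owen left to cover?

£6,680

Less the £3,100 deductible: £50,761 − £3,100 = £47,661.
The £44,081 per-incident cap binds; insurer pays £44,081.
The policyholder bears the rest of the original loss: £50,761 − £44,081 = £6,680.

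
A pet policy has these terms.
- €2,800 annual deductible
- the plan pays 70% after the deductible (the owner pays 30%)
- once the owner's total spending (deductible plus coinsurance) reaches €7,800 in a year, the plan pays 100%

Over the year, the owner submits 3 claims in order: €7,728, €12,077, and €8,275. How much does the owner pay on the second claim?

€3,521.60

Claim 1 — €7,728: deductible takes €2,800, €4,928 remains; 30% of €4,928 = €1,478.40. Owner pays €4,278.40; OOP now €4,278.40.
Claim 2 — €12,077: deductible met; 30% of €12,077 = €3,623.10. OOP would hit €7,901.50 > €7,800, so the cap limits the owner to €7,800 − €4,278.40 = €3,521.60.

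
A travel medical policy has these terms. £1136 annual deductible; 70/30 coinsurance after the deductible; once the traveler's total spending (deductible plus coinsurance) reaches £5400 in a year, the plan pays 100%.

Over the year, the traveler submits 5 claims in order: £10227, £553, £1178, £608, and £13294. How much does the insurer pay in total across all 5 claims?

£20460

Claim 1 (£10227): £1136 finishes the deductible; £9091 goes to coinsurance; coinsurance £9091 × 30% = £2727.30. Traveler owes £3863.30 (running OOP £3863.30). Plan pays £10227 − £3863.30 = £6363.70.
Claim 2 (£553): deductible already satisfied, so traveler's share is 30% × £553 = £165.90. Traveler pays £165.90; OOP now £4029.20. Plan pays £553 − £165.90 = £387.10.
Claim 3 (£1178): 30% coinsurance on £1178 = £353.40. Traveler pays £353.40; OOP now £4382.60. Plan pays £1178 − £353.40 = £824.60.
Claim 4 (£608): deductible already satisfied, so traveler's share is 30% × £608 = £182.40. Cost to traveler: £182.40. OOP to date £4565. Insurer: £608 − £182.40 = £425.60.
Claim 5 (£13294): deductible already satisfied, so traveler's share is 30% × £13294 = £3988.20. OOP would hit £8553.20 > £5400, so the cap limits the traveler to £5400 − £4565 = £835. Insurer: £13294 − £835 = £12459.
Insurer total: £6363.70 + £387.10 + £824.60 + £425.60 + £12459 = £20460.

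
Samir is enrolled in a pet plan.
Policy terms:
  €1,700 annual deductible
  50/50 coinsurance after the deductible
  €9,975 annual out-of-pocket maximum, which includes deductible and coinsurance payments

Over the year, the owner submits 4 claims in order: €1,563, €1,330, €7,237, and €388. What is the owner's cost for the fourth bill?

€194

Claim 1 (€1,563): entire amount goes to the deductible. Owner owes €1,563 (running OOP €1,563).
Claim 2 (€1,330): €137 to deductible, leaving €1,193; 50% of €1,193 = €596.50. Owner pays €733.50; OOP now €2,296.50.
Claim 3 (€7,237): 50% coinsurance on €7,237 = €3,618.50. Owner pays €3,618.50; OOP now €5,915.
Claim 4 (€388): deductible already satisfied, so owner's share is 50% × €388 = €194. Owner owes €194 (running OOP €6,109).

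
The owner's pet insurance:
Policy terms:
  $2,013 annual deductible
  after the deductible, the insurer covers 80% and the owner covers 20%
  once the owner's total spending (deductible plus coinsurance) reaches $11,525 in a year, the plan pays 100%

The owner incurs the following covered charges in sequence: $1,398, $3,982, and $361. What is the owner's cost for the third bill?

#1 ($1,398): fully absorbed by the deductible. Owner owes $1,398 (running OOP $1,398).
#2 ($3,982): $615 to deductible, leaving $3,367; 20% of $3,367 = $673.40. Owner owes $1,288.40 (running OOP $2,686.40).
#3 ($361): 20% coinsurance on $361 = $72.20. Owner owes $72.20 (running OOP $2,758.60).

$72.20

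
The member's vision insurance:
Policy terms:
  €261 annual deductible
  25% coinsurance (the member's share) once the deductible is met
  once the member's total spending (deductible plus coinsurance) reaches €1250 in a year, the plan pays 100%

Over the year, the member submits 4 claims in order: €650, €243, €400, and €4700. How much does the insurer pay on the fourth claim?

Bill 1, €650: €261 finishes the deductible; €389 goes to coinsurance; member's 25% is €97.25. Cost to member: €358.25. OOP to date €358.25. Insurer: €650 − €358.25 = €291.75.
Bill 2, €243: deductible met; 25% of €243 = €60.75. Member pays €60.75; OOP now €419. Insurer: €243 − €60.75 = €182.25.
Bill 3, €400: 25% coinsurance on €400 = €100. Cost to member: €100. OOP to date €519. Plan pays €400 − €100 = €300.
Bill 4, €4700: deductible met; 25% of €4700 = €1175. OOP would hit €1694 > €1250, so the cap limits the member to €1250 − €519 = €731. Plan pays €4700 − €731 = €3969.

€3969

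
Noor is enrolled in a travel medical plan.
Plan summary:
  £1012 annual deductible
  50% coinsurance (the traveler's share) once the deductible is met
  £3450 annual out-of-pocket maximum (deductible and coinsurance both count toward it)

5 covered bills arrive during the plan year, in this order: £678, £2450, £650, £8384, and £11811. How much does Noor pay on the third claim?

Claim 1 (£678): all of it applies to the deductible. Traveler owes £678 (running OOP £678).
Claim 2 (£2450): £334 to deductible, leaving £2116; traveler's 50% is £1058. Cost to traveler: £1392. OOP to date £2070.
Claim 3 (£650): deductible met; 50% of £650 = £325. Cost to traveler: £325. OOP to date £2395.

£325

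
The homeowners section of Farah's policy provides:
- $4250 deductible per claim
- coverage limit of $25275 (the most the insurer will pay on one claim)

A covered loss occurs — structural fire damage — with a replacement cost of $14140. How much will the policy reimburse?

$9890

Less the $4250 deductible: $14140 − $4250 = $9890.
That's under the $25275 cap, so the insurer reimburses the full $9890.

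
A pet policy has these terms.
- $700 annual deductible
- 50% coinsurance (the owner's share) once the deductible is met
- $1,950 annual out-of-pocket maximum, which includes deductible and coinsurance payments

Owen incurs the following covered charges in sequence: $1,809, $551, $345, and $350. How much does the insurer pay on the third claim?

$172.50

Claim 1 ($1,809): $700 to deductible, leaving $1,109; coinsurance $1,109 × 50% = $554.50. Cost to owner: $1,254.50. OOP to date $1,254.50. Insurer: $1,809 − $1,254.50 = $554.50.
Claim 2 ($551): deductible met; 50% of $551 = $275.50. Cost to owner: $275.50. OOP to date $1,530. Insurer: $551 − $275.50 = $275.50.
Claim 3 ($345): deductible met; 50% of $345 = $172.50. Owner pays $172.50; OOP now $1,702.50. Plan pays $345 − $172.50 = $172.50.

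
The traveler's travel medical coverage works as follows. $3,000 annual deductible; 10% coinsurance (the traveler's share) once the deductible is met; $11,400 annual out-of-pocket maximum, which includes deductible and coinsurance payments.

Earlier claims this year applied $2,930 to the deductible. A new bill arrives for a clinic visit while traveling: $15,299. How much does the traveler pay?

Remaining deductible: $3,000 − $2,930 = $70.
After the $70 deductible portion, $15,299 − $70 = $15,229 is subject to coinsurance.
10% of $15,229 = $1,522.90 falls to the traveler.
So the traveler owes $70 + $1,522.90 = $1,592.90 before any cap.
Cumulative spending $2,930 + $1,592.90 = $4,522.90 stays under the $11,400 maximum.

$1,592.90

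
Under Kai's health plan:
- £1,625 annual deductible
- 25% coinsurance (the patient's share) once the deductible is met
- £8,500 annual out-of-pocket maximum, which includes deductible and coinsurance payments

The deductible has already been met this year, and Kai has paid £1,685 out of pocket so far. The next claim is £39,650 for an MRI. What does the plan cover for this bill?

With the deductible met, the entire £39,650 is subject to coinsurance.
25% of £39,650 = £9,912.50 falls to the patient.
That would bring total out-of-pocket to £11,597.50, past the £8,500 cap. The patient is capped at £8,500 − £1,685 = £6,815 on this claim.
The insurer covers the remainder: £39,650 − £6,815 = £32,835.

£32,835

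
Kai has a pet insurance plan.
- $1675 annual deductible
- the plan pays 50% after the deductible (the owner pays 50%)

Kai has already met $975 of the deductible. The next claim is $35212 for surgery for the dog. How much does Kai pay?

Deductible still to meet: $1675 − $975 = $700.
The remaining $34512 (= $35212 − $700) moves to coinsurance.
Owner's 50% share of $34512 is $17256.
That puts the owner's cost at $700 + $17256 = $17956.

$17956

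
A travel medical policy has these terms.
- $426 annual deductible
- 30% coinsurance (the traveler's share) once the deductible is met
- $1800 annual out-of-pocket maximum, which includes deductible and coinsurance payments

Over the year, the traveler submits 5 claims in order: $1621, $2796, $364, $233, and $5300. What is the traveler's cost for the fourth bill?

$67.50

Claim 1 — $1621: deductible takes $426, $1195 remains; traveler's 30% is $358.50. Traveler owes $784.50 (running OOP $784.50).
Claim 2 — $2796: deductible met; 30% of $2796 = $838.80. Traveler pays $838.80; OOP now $1623.30.
Claim 3 — $364: deductible already satisfied, so traveler's share is 30% × $364 = $109.20. Cost to traveler: $109.20. OOP to date $1732.50.
Claim 4 — $233: deductible already satisfied, so traveler's share is 30% × $233 = $69.90. OOP would hit $1802.40 > $1800, so the cap limits the traveler to $1800 − $1732.50 = $67.50.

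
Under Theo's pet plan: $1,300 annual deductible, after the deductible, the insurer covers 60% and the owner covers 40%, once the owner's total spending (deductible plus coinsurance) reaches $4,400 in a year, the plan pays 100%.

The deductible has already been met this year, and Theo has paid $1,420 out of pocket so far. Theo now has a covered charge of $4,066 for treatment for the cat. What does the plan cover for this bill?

The deductible is already satisfied, so the full bill goes to coinsurance.
Coinsurance: $4,066 × 40% = $1,626.40.
Year-to-date out-of-pocket becomes $1,420 + $1,626.40 = $3,046.40, still under the $4,400 maximum, so no cap applies.
Insurer pays the balance: $4,066 − $1,626.40 = $2,439.60.

$2,439.60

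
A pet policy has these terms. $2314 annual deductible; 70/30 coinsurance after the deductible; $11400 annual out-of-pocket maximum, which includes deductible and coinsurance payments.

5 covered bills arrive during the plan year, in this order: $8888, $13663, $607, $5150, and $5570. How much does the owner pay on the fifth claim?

$1287.80

#1 ($8888): $2314 finishes the deductible; $6574 goes to coinsurance; coinsurance $6574 × 30% = $1972.20. Owner owes $4286.20 (running OOP $4286.20).
#2 ($13663): deductible already satisfied, so owner's share is 30% × $13663 = $4098.90. Owner pays $4098.90; OOP now $8385.10.
#3 ($607): deductible met; 30% of $607 = $182.10. Owner pays $182.10; OOP now $8567.20.
#4 ($5150): deductible met; 30% of $5150 = $1545. Cost to owner: $1545. OOP to date $10112.20.
#5 ($5570): deductible met; 30% of $5570 = $1671. That would push OOP to $11783.20, over the $11400 cap, so owner pays $11400 − $10112.20 = $1287.80.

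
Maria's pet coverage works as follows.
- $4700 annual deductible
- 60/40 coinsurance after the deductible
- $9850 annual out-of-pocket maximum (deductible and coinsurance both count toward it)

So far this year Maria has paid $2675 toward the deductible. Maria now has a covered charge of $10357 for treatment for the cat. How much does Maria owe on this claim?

$5357.80

Deductible still to meet: $4700 − $2675 = $2025.
The remaining $8332 (= $10357 − $2025) moves to coinsurance.
40% of $8332 = $3332.80 falls to the owner.
Owner responsibility before any cap: $2025 + $3332.80 = $5357.80.
Total out-of-pocket so far would be $2675 + $5357.80 = $8032.80, below the $9850 cap — no reduction.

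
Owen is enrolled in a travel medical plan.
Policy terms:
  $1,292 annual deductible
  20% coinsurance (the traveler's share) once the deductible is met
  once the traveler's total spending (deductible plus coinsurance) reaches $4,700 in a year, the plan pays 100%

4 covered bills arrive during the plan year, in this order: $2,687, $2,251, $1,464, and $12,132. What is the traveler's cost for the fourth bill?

Bill 1, $2,687: $1,292 finishes the deductible; $1,395 goes to coinsurance; 20% of $1,395 = $279. Traveler pays $1,571; OOP now $1,571.
Bill 2, $2,251: deductible met; 20% of $2,251 = $450.20. Traveler pays $450.20; OOP now $2,021.20.
Bill 3, $1,464: deductible already satisfied, so traveler's share is 20% × $1,464 = $292.80. Traveler owes $292.80 (running OOP $2,314).
Bill 4, $12,132: deductible already satisfied, so traveler's share is 20% × $12,132 = $2,426.40. That would push OOP to $4,740.40, over the $4,700 cap, so traveler pays $4,700 − $2,314 = $2,386.

$2,386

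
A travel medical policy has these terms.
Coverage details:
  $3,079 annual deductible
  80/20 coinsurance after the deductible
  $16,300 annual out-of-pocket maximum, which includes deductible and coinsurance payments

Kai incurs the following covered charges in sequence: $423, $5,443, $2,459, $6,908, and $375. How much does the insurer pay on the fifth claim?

$300

Bill 1, $423: entire amount goes to the deductible. Traveler owes $423 (running OOP $423). Insurer: $423 − $423 = $0.
Bill 2, $5,443: $2,656 to deductible, leaving $2,787; traveler's 20% is $557.40. Traveler pays $3,213.40; OOP now $3,636.40. Insurer: $5,443 − $3,213.40 = $2,229.60.
Bill 3, $2,459: deductible already satisfied, so traveler's share is 20% × $2,459 = $491.80. Cost to traveler: $491.80. OOP to date $4,128.20. Insurer: $2,459 − $491.80 = $1,967.20.
Bill 4, $6,908: deductible met; 20% of $6,908 = $1,381.60. Traveler pays $1,381.60; OOP now $5,509.80. Insurer: $6,908 − $1,381.60 = $5,526.40.
Bill 5, $375: deductible already satisfied, so traveler's share is 20% × $375 = $75. Traveler owes $75 (running OOP $5,584.80). Insurer: $375 − $75 = $300.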